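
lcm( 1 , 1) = 1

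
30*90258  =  2707740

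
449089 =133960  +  315129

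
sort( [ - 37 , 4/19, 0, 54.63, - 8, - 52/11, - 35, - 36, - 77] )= [ - 77, - 37, - 36,  -  35, - 8,  -  52/11, 0, 4/19, 54.63 ]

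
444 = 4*111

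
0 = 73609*0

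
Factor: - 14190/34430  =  -129/313 = - 3^1*43^1*313^( - 1 )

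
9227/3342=9227/3342 = 2.76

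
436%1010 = 436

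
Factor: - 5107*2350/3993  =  -12001450/3993 = - 2^1 * 3^( - 1)*5^2*11^( - 3 )*47^1*5107^1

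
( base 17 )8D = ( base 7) 302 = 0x95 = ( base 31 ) 4p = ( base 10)149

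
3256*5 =16280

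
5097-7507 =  - 2410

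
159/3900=53/1300 = 0.04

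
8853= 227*39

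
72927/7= 72927/7 = 10418.14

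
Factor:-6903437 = - 6903437^1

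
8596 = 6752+1844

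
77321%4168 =2297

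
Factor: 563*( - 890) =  - 2^1*5^1*89^1*563^1 = -501070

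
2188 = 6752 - 4564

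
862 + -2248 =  - 1386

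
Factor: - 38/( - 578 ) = 19/289 = 17^( - 2) *19^1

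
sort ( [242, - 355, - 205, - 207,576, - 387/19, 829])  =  [-355, - 207, - 205, - 387/19, 242, 576, 829 ]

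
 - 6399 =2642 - 9041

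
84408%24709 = 10281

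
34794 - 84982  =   - 50188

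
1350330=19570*69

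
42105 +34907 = 77012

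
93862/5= 18772 + 2/5 = 18772.40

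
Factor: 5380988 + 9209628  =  2^3*1823827^1 = 14590616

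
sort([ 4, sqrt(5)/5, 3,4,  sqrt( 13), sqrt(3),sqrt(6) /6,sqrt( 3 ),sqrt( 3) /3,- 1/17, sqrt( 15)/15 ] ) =[ - 1/17,sqrt ( 15 ) /15,sqrt( 6)/6,sqrt(5)/5, sqrt(3) /3,sqrt( 3),sqrt( 3),3,sqrt(13), 4,  4 ] 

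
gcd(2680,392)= 8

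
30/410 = 3/41=0.07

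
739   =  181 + 558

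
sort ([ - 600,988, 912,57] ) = [-600, 57,912 , 988 ] 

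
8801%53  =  3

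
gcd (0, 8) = 8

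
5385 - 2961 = 2424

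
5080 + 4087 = 9167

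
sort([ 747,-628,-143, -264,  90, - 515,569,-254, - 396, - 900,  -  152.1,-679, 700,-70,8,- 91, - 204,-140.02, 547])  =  [ -900, - 679 ,-628, - 515, - 396,-264,-254,-204 ,-152.1, - 143, - 140.02, - 91, - 70,8, 90, 547, 569, 700,747]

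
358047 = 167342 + 190705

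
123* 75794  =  9322662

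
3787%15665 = 3787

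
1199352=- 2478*(  -  484) 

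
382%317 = 65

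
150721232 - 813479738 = - 662758506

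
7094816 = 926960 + 6167856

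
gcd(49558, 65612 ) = 698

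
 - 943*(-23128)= 21809704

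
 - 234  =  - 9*26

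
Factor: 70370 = 2^1 *5^1*31^1*227^1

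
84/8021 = 84/8021 = 0.01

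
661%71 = 22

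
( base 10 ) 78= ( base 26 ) 30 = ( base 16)4e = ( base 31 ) 2G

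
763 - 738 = 25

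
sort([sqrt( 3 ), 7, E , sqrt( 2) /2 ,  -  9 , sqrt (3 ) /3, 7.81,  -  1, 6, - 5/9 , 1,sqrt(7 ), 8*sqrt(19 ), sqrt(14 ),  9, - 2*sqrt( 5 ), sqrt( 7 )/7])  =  [-9, - 2*sqrt(5 ) , - 1, - 5/9,  sqrt(7 ) /7,sqrt(3) /3, sqrt( 2 ) /2, 1, sqrt( 3 ), sqrt(7 ),E, sqrt ( 14),6, 7, 7.81, 9, 8*sqrt (19)] 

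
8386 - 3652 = 4734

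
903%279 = 66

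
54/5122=27/2561 = 0.01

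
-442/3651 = -1 + 3209/3651 = -0.12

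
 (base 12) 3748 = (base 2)1100001101000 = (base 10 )6248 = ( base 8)14150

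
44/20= 11/5 = 2.20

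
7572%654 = 378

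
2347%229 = 57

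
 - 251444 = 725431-976875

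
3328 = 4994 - 1666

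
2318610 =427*5430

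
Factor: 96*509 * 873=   42658272 = 2^5 * 3^3*97^1*509^1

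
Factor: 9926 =2^1 * 7^1*  709^1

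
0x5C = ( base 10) 92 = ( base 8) 134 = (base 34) 2o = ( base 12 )78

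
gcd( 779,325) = 1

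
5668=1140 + 4528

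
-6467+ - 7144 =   -  13611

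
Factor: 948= 2^2 *3^1*79^1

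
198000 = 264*750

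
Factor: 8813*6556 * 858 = 49573548024 = 2^3*3^1*7^1*11^2*13^1*149^1*1259^1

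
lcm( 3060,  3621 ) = 217260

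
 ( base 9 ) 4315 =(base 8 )6145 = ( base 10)3173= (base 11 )2425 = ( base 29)3mc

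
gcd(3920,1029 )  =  49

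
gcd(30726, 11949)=1707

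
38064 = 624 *61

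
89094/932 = 44547/466   =  95.59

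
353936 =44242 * 8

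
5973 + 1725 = 7698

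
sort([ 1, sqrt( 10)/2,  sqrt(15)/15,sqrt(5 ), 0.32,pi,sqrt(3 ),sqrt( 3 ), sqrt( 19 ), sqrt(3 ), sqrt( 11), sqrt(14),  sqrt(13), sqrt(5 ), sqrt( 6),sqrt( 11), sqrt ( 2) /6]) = [ sqrt( 2 )/6, sqrt(15)/15,0.32, 1, sqrt(10 )/2, sqrt(3), sqrt( 3),sqrt( 3),  sqrt( 5 ), sqrt(5),sqrt( 6),pi , sqrt(11 ), sqrt(11) , sqrt(13), sqrt (14), sqrt(19) ] 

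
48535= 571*85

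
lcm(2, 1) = 2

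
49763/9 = 5529 + 2/9 = 5529.22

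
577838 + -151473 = 426365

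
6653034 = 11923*558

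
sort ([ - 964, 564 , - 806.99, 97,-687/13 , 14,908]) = [ - 964, - 806.99, - 687/13, 14, 97,564,  908]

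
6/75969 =2/25323 = 0.00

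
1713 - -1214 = 2927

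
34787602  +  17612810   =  52400412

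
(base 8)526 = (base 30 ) bc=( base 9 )420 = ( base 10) 342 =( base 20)H2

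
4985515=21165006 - 16179491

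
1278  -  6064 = -4786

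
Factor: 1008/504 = 2^1 = 2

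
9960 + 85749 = 95709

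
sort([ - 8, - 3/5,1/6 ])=[ - 8,  -  3/5,1/6 ] 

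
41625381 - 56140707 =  -14515326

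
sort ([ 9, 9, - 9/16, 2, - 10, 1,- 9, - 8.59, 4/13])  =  [-10,  -  9, - 8.59,-9/16,4/13,  1,2 , 9,9 ] 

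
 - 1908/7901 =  - 1908/7901 = - 0.24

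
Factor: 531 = 3^2*59^1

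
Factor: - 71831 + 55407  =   - 2^3 * 2053^1 = -16424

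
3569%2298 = 1271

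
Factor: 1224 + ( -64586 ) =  - 2^1*13^1*2437^1 =-63362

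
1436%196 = 64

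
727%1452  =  727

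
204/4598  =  102/2299 = 0.04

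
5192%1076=888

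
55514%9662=7204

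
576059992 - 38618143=537441849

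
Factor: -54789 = -3^1*7^1*2609^1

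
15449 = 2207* 7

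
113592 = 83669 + 29923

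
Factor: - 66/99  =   - 2^1*3^(  -  1)=- 2/3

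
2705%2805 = 2705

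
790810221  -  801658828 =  - 10848607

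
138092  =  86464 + 51628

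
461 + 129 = 590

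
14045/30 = 468 + 1/6 = 468.17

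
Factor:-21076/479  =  -2^2 *11^1 = -44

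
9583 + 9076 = 18659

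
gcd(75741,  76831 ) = 1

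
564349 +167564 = 731913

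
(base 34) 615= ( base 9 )10510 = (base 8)15477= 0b1101100111111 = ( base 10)6975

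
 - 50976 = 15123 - 66099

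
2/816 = 1/408 =0.00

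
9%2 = 1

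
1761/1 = 1761 = 1761.00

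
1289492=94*13718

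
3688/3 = 1229 + 1/3=1229.33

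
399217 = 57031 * 7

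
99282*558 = 55399356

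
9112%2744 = 880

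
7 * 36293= 254051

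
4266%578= 220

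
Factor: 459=3^3*17^1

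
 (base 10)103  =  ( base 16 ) 67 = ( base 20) 53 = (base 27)3m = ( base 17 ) 61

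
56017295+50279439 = 106296734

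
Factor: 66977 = 66977^1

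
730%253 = 224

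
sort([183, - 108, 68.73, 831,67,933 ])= [ - 108 , 67 , 68.73,183 , 831, 933 ]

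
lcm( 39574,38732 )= 1820404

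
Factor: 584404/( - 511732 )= - 13^(-2)*193^1  =  -  193/169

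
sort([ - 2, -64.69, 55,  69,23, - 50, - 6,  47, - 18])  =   [ - 64.69,- 50 , - 18 ,-6, - 2,23,47,55,69]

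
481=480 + 1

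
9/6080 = 9/6080 = 0.00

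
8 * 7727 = 61816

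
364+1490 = 1854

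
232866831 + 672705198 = 905572029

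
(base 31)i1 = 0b1000101111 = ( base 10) 559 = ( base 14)2bd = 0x22f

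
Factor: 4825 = 5^2*193^1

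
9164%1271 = 267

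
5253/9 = 583 + 2/3 = 583.67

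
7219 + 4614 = 11833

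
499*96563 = 48184937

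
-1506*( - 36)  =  54216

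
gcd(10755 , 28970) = 5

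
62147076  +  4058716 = 66205792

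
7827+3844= 11671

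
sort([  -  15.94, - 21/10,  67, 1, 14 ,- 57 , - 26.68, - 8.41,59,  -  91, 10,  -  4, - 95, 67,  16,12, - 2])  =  [ - 95, -91 , - 57,-26.68, - 15.94,  -  8.41,-4 , - 21/10,-2,  1,10,12 , 14,16, 59, 67  ,  67] 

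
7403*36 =266508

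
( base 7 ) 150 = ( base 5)314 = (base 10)84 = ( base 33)2I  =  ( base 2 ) 1010100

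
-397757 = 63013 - 460770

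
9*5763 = 51867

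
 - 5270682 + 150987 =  - 5119695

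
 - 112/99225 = - 16/14175 = -0.00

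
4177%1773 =631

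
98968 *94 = 9302992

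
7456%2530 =2396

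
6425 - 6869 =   -  444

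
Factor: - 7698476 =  - 2^2 * 1924619^1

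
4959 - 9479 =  - 4520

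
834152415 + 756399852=1590552267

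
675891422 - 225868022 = 450023400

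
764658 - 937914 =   -  173256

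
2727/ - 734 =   -  4 + 209/734 = - 3.72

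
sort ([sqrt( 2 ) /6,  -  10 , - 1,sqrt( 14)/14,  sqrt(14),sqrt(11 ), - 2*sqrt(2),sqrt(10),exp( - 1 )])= [ - 10, - 2 * sqrt( 2), - 1,sqrt( 2)/6,  sqrt( 14)/14,exp(-1), sqrt (10),sqrt( 11), sqrt (14 ) ]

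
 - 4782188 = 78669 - 4860857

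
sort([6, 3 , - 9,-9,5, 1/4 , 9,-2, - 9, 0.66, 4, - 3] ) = [  -  9, - 9,-9 , - 3,-2,1/4, 0.66,3, 4 , 5,6,9]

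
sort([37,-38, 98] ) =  [ - 38, 37, 98] 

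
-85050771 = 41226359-126277130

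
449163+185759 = 634922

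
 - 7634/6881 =  -  7634/6881 = - 1.11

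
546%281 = 265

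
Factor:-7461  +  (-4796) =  - 7^1*17^1*103^1 = - 12257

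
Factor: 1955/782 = 2^( - 1)*5^1 = 5/2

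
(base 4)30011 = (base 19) 22d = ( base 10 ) 773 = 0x305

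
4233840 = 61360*69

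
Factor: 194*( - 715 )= - 2^1*5^1*11^1*13^1*  97^1 = - 138710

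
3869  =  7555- 3686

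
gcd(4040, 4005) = 5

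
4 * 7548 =30192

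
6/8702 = 3/4351 = 0.00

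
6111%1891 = 438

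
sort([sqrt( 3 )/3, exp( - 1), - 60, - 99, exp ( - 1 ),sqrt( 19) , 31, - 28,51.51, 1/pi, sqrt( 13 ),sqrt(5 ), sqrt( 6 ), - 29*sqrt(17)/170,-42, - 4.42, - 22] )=[ - 99, -60,-42, - 28, -22, -4.42, - 29 *sqrt( 17 ) /170,1/pi,exp ( - 1 ) , exp(  -  1),sqrt(3)/3,sqrt(5),  sqrt( 6 ),sqrt( 13), sqrt( 19), 31,51.51]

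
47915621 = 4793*9997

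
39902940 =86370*462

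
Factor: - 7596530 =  - 2^1 * 5^1*759653^1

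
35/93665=7/18733  =  0.00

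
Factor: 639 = 3^2*71^1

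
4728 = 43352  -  38624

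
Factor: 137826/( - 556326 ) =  - 247/997 = -13^1*19^1*997^( - 1)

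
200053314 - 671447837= - 471394523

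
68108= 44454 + 23654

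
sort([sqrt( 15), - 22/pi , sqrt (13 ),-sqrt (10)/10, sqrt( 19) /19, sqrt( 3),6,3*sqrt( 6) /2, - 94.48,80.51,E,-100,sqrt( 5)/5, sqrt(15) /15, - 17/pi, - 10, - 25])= [ - 100, - 94.48 , - 25, - 10, - 22/pi, - 17/pi, - sqrt( 10 ) /10,sqrt( 19 )/19,sqrt( 15)/15,sqrt( 5 )/5,sqrt(3),E, sqrt ( 13),3*sqrt(6)/2,sqrt(15), 6  ,  80.51]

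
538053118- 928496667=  - 390443549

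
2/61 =2/61  =  0.03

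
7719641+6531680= 14251321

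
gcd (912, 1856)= 16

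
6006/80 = 3003/40= 75.08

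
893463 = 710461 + 183002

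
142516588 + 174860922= 317377510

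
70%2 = 0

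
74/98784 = 37/49392 = 0.00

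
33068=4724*7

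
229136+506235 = 735371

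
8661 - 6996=1665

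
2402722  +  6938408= 9341130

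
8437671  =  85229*99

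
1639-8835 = - 7196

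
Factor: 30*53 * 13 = 2^1*3^1 * 5^1*13^1*53^1= 20670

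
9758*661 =6450038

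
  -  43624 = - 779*56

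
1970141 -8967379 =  - 6997238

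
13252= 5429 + 7823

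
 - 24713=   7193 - 31906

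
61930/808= 30965/404=   76.65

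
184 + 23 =207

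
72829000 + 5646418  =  78475418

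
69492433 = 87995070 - 18502637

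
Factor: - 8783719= - 7^1*19^1 * 211^1*313^1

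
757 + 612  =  1369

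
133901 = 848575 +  -714674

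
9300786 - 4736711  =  4564075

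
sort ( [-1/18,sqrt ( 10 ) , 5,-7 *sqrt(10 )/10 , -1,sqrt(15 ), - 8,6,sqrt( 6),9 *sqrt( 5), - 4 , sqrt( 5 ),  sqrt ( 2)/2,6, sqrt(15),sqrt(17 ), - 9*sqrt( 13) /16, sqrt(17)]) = [-8, - 4, - 7*sqrt(10 ) /10,  -  9*sqrt(13)/16,  -  1, - 1/18,  sqrt( 2)/2,sqrt(5 ),sqrt( 6 ),sqrt(10) , sqrt(15 ),sqrt( 15),sqrt(17 ),sqrt (17),5,6,6,9*sqrt(5) ]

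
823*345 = 283935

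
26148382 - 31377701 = - 5229319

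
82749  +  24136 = 106885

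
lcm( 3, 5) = 15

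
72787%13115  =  7212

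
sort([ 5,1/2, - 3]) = [ - 3,1/2 , 5 ] 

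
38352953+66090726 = 104443679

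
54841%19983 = 14875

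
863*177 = 152751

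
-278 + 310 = 32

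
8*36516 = 292128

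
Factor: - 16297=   -  43^1*379^1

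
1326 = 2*663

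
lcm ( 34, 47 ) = 1598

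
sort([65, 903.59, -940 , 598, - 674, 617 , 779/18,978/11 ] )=[ - 940, - 674, 779/18, 65,978/11,598, 617,903.59]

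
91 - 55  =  36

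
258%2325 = 258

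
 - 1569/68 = -24 + 63/68 = -23.07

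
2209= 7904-5695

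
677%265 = 147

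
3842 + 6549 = 10391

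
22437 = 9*2493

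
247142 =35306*7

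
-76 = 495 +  - 571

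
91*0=0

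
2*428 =856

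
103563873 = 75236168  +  28327705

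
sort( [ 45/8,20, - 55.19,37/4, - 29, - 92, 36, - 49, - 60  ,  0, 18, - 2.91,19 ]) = [- 92 ,-60 , - 55.19, - 49, - 29,  -  2.91 , 0,45/8, 37/4,18,19,  20,36 ] 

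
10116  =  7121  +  2995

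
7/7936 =7/7936=0.00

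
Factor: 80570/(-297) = -2^1*3^( -3)*5^1*7^1 *11^( - 1 )*1151^1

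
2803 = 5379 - 2576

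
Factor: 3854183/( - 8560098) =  - 2^(-1)*3^( - 2 )*37^( -1 ) * 149^1*12853^( - 1)*25867^1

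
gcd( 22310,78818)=2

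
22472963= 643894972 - 621422009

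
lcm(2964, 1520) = 59280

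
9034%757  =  707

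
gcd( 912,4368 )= 48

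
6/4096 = 3/2048 = 0.00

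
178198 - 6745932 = -6567734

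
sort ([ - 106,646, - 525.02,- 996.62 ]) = [ - 996.62, - 525.02 ,-106, 646 ]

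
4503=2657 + 1846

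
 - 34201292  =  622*( - 54986 )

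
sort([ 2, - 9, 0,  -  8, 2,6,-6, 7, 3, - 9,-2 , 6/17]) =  [  -  9,-9, - 8,-6, - 2, 0, 6/17,2, 2, 3,  6 , 7]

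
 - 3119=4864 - 7983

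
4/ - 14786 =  - 2/7393 = - 0.00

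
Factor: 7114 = 2^1*3557^1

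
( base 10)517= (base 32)G5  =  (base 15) 247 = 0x205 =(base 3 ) 201011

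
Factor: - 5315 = -5^1*1063^1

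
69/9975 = 23/3325 = 0.01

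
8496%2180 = 1956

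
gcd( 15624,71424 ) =2232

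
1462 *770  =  1125740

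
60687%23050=14587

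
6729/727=9 + 186/727 = 9.26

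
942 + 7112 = 8054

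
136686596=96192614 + 40493982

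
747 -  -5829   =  6576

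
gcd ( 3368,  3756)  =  4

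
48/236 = 12/59 = 0.20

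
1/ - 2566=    - 1/2566 = - 0.00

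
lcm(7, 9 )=63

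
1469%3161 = 1469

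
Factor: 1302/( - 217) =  - 2^1*3^1  =  -  6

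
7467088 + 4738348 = 12205436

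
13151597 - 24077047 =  - 10925450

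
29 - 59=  - 30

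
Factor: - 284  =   - 2^2 * 71^1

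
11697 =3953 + 7744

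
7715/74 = 104 + 19/74= 104.26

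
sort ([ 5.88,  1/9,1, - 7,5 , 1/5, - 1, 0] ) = [ -7,-1,0,1/9, 1/5,1,5,  5.88]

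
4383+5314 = 9697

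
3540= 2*1770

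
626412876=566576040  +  59836836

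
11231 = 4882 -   -  6349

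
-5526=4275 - 9801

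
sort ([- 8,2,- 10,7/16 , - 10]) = [ - 10 , - 10, - 8 , 7/16, 2 ]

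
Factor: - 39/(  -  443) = 3^1*13^1*443^ ( - 1) 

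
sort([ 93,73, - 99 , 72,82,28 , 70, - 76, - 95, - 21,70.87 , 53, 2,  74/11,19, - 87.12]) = [ - 99 ,  -  95, - 87.12,-76, - 21,2,74/11, 19, 28, 53,  70, 70.87, 72,73 , 82,93 ]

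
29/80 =29/80 = 0.36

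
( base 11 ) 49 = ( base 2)110101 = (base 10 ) 53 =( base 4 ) 311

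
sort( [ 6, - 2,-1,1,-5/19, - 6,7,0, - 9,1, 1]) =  [-9, - 6, - 2,-1, - 5/19,0,1, 1,  1 , 6 , 7]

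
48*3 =144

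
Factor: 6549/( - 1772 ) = -2^( - 2)*3^1*37^1 * 59^1*443^ (  -  1) 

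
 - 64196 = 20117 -84313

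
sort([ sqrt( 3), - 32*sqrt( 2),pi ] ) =[ - 32*sqrt (2), sqrt( 3),pi]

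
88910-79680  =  9230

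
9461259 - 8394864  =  1066395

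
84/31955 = 12/4565 = 0.00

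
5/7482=5/7482 = 0.00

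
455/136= 455/136 = 3.35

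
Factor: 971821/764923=599^( - 1 ) *1277^( - 1)*971821^1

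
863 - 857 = 6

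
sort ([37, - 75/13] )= [ - 75/13,37] 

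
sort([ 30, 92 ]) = [ 30,92]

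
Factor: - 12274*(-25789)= 316534186 =2^1*17^2*19^2*37^1  *  41^1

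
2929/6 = 2929/6=488.17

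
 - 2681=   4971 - 7652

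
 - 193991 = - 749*259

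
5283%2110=1063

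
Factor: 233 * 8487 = 1977471 =3^2 * 23^1*41^1*233^1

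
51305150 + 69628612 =120933762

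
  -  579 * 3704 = - 2144616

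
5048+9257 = 14305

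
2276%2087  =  189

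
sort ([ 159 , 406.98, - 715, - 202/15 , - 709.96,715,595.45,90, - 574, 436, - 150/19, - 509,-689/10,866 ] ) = [ - 715, - 709.96, - 574, - 509, - 689/10, - 202/15, - 150/19, 90, 159,  406.98 , 436,595.45,715 , 866]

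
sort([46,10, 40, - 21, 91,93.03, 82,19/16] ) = [ - 21,19/16,  10, 40,46,82, 91, 93.03] 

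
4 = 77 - 73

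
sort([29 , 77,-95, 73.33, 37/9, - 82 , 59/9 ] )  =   [-95,- 82, 37/9, 59/9, 29,  73.33, 77]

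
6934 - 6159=775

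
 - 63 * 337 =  - 21231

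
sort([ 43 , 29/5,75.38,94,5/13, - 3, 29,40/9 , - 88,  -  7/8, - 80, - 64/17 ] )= [ - 88,  -  80, - 64/17,  -  3, - 7/8, 5/13,40/9 , 29/5,29,  43,75.38, 94]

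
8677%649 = 240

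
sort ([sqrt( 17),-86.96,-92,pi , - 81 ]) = [ - 92, - 86.96 ,- 81,pi,  sqrt( 17) ]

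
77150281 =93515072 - 16364791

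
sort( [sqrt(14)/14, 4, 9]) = [ sqrt(14)/14, 4, 9 ] 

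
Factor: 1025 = 5^2*41^1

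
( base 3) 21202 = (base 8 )321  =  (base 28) 7d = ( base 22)9B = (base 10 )209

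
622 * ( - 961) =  - 597742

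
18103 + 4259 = 22362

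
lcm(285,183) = 17385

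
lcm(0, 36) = 0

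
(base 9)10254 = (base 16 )1A74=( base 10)6772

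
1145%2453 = 1145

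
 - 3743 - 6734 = -10477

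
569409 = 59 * 9651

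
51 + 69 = 120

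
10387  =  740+9647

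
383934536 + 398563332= 782497868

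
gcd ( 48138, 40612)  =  142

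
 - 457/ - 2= 228 + 1/2  =  228.50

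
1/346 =1/346 =0.00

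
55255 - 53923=1332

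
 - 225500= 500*(-451 )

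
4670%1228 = 986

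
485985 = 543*895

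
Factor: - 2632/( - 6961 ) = 2^3*7^1 * 47^1*6961^(  -  1)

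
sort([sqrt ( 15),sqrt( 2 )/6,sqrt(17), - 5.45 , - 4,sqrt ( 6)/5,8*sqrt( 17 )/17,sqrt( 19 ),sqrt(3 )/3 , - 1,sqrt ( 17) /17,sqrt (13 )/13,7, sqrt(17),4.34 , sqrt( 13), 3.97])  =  [-5.45,  -  4, - 1,sqrt (2 ) /6, sqrt(17 )/17, sqrt(13 )/13,  sqrt(6)/5,sqrt(3)/3,  8 * sqrt (17 )/17,  sqrt(13), sqrt (15),3.97,sqrt (17 ),sqrt(17),4.34, sqrt ( 19),7]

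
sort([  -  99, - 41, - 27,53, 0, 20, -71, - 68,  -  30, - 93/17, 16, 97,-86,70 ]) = [-99, -86, - 71,-68,-41,-30, - 27, - 93/17,0,  16,20,53, 70,97]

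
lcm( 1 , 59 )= 59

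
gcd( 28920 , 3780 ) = 60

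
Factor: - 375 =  - 3^1*5^3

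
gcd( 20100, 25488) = 12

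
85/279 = 85/279 = 0.30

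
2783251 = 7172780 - 4389529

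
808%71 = 27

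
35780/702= 17890/351 = 50.97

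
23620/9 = 2624 + 4/9 = 2624.44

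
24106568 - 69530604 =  - 45424036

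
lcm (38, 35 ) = 1330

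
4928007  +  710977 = 5638984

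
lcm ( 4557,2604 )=18228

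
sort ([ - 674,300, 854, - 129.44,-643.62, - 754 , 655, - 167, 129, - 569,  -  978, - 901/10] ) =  [-978 ,- 754,-674,-643.62,-569, - 167,-129.44, - 901/10, 129, 300, 655, 854 ]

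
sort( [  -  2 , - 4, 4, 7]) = [ - 4, - 2,4, 7] 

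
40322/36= 1120 + 1/18=1120.06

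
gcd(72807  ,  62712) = 3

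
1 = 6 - 5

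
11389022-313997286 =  - 302608264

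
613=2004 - 1391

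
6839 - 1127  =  5712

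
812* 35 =28420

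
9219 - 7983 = 1236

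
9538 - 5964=3574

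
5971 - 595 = 5376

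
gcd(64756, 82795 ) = 1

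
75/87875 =3/3515 = 0.00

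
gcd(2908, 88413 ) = 1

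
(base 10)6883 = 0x1ae3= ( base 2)1101011100011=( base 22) E4J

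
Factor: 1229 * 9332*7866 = 2^3*3^2*19^1*23^1 * 1229^1*2333^1 = 90215374248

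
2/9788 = 1/4894 =0.00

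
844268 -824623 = 19645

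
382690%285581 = 97109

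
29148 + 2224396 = 2253544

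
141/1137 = 47/379 = 0.12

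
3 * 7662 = 22986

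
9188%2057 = 960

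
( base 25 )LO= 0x225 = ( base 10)549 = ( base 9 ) 670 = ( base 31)HM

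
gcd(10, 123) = 1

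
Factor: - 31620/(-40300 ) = 3^1*5^(-1)*13^( - 1)*17^1 = 51/65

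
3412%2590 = 822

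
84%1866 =84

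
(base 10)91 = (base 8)133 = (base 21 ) 47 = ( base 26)3d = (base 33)2P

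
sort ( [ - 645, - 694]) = [ - 694, - 645 ] 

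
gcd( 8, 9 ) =1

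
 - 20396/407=-51 + 361/407=- 50.11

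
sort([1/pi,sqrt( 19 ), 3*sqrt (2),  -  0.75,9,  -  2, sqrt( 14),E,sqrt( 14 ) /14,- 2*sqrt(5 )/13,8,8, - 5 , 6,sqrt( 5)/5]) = [  -  5, - 2,  -  0.75 , - 2 * sqrt(5) /13,sqrt(14 ) /14,1/pi, sqrt (5 )/5,E , sqrt ( 14 ),3*sqrt( 2 ),sqrt( 19),6,8,8,9] 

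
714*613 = 437682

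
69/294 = 23/98 = 0.23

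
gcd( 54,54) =54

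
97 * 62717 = 6083549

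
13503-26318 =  - 12815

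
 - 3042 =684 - 3726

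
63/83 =63/83  =  0.76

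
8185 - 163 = 8022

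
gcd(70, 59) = 1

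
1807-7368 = -5561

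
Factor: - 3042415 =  - 5^1*608483^1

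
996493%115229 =74661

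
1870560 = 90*20784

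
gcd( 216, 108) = 108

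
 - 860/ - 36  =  215/9= 23.89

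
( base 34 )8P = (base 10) 297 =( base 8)451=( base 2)100101001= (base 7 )603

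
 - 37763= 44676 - 82439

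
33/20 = 33/20 = 1.65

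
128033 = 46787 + 81246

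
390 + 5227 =5617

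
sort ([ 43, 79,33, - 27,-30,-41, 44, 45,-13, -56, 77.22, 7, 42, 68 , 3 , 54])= [ - 56,  -  41, - 30, - 27,- 13, 3, 7,33,42,43 , 44 , 45, 54,68,77.22, 79] 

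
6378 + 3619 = 9997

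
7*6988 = 48916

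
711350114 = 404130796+307219318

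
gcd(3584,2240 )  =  448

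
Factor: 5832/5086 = 2916/2543 = 2^2*3^6*2543^( - 1)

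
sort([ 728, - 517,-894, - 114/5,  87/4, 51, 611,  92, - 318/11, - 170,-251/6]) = [ - 894,-517, - 170, - 251/6,-318/11,  -  114/5,  87/4, 51,92,611,728]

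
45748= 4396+41352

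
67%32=3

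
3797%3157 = 640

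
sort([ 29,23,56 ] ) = [23, 29 , 56]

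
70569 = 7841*9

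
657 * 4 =2628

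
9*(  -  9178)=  - 82602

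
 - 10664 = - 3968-6696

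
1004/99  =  1004/99 = 10.14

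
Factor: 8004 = 2^2*3^1*23^1 * 29^1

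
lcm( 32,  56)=224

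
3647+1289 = 4936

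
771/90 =8 + 17/30  =  8.57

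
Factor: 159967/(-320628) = -2^(-2)* 3^( - 1)*7^( - 1)*11^(-1)*  461^1 = - 461/924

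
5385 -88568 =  - 83183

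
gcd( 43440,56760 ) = 120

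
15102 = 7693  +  7409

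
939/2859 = 313/953 = 0.33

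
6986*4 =27944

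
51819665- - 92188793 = 144008458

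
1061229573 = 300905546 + 760324027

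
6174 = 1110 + 5064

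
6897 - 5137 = 1760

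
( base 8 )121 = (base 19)45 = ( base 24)39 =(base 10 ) 81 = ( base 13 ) 63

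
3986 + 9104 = 13090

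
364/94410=182/47205 = 0.00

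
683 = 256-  - 427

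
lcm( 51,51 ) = 51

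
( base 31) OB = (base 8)1363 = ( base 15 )355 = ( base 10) 755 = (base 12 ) 52b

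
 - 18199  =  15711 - 33910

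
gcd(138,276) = 138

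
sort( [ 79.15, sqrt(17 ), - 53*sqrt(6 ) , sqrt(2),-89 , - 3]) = [ - 53*sqrt(6 ),-89,-3, sqrt(2 ) , sqrt(17 ),79.15]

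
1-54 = -53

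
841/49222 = 841/49222= 0.02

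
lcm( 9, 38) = 342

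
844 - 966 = -122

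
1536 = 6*256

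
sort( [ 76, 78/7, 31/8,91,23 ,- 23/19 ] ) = [ - 23/19, 31/8, 78/7, 23,76,91]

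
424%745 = 424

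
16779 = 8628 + 8151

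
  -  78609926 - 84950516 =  - 163560442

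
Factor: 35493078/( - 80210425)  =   - 2^1*3^1*5^(-2 )*31^1*61^(  -  1 )*149^(  -  1) * 353^ ( - 1) * 190823^1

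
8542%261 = 190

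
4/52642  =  2/26321 = 0.00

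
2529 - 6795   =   - 4266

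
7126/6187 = 1 + 939/6187 = 1.15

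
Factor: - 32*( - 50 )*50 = 80000 = 2^7*5^4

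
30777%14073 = 2631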